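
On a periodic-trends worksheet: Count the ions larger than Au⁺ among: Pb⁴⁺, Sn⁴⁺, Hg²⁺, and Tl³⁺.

0

Tabulating Z and e⁻: Sn⁴⁺: 46 e⁻, Z=50, Pb⁴⁺: 78 e⁻, Z=82, Tl³⁺: 78 e⁻, Z=81, Hg²⁺: 78 e⁻, Z=80, Au⁺: 78 e⁻, Z=79. Sn⁴⁺ < Pb⁴⁺ (same group, period 5 vs 6); Pb⁴⁺ < Tl³⁺ (isoelectronic, higher Z=82 is smaller); Tl³⁺ < Hg²⁺ (both 78 e⁻, Z=81>80); Hg²⁺ < Au⁺ (isoelectronic, higher Z=80 is smaller).
Relative to Au⁺, the ions that are larger are none. So 0 are larger.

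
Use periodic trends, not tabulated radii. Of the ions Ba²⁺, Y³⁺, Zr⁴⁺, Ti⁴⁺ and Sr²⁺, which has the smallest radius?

First list Z and electron count for each: Ti⁴⁺ (Z=22, 18 e⁻), Zr⁴⁺ (Z=40, 36 e⁻), Y³⁺ (Z=39, 36 e⁻), Sr²⁺ (Z=38, 36 e⁻), Ba²⁺ (Z=56, 54 e⁻). Ti⁴⁺ < Zr⁴⁺ (same group, period 4 vs 5); Zr⁴⁺ < Y³⁺ (both 36 e⁻, Z=40>39); Y³⁺ < Sr²⁺ (both 36 e⁻, Z=39>38); Sr²⁺ < Ba²⁺ (same group, 1 shell fewer).

Ti⁴⁺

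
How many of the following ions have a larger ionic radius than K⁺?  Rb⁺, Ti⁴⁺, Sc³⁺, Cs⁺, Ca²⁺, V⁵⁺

2

Tabulating Z and e⁻: V⁵⁺ (Z=23, 18 e⁻), Ti⁴⁺ (Z=22, 18 e⁻), Sc³⁺ (Z=21, 18 e⁻), Ca²⁺ (Z=20, 18 e⁻), K⁺ (Z=19, 18 e⁻), Rb⁺ (Z=37, 36 e⁻), Cs⁺ (Z=55, 54 e⁻). V⁵⁺ < Ti⁴⁺ (isoelectronic, higher Z=23 is smaller); Ti⁴⁺ < Sc³⁺ (isoelectronic, higher Z=22 is smaller); Sc³⁺ < Ca²⁺ (both 18 e⁻, Z=21>20); Ca²⁺ < K⁺ (isoelectronic, higher Z=20 is smaller); K⁺ < Rb⁺ (same group, period 4 vs 5); Rb⁺ < Cs⁺ (same group, period 5 vs 6).
Ordering all of them (including K⁺) by radius gives V⁵⁺ < Ti⁴⁺ < Sc³⁺ < Ca²⁺ < K⁺ < Rb⁺ < Cs⁺. That's 2.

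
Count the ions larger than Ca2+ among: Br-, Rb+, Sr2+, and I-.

Work out protons and electrons: Ca2+: 18 e⁻, Z=20, Sr2+: 36 e⁻, Z=38, Rb+: 36 e⁻, Z=37, Br-: 36 e⁻, Z=35, I-: 54 e⁻, Z=53. Ca2+ < Sr2+ (same group, period 4 vs 5); Sr2+ < Rb+ (isoelectronic, higher Z=38 is smaller); Rb+ < Br- (both 36 e⁻, Z=37>35); Br- < I- (same group, 1 shell fewer).
Overall: Ca2+ < Sr2+ < Rb+ < Br- < I-. Ca2+ has 0 below it and 4 above. Count: 4.

4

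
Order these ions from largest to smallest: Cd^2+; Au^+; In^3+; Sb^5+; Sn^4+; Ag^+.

Au^+ > Ag^+ > Cd^2+ > In^3+ > Sn^4+ > Sb^5+

Sb^5+ has 46 e⁻ (Z=51), Sn^4+ has 46 e⁻ (Z=50), In^3+ has 46 e⁻ (Z=49), Cd^2+ has 46 e⁻ (Z=48), Ag^+ has 46 e⁻ (Z=47), Au^+ has 78 e⁻ (Z=79). Sb^5+ < Sn^4+ (isoelectronic, higher Z=51 is smaller); Sn^4+ < In^3+ (both 46 e⁻, Z=50>49); In^3+ < Cd^2+ (both 46 e⁻, Z=49>48); Cd^2+ < Ag^+ (isoelectronic, higher Z=48 is smaller); Ag^+ < Au^+ (same group, period 5 vs 6).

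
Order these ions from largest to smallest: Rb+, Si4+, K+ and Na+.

Electron counts and nuclear charges: Si4+: 10 e⁻, Z=14, Na+: 10 e⁻, Z=11, K+: 18 e⁻, Z=19, Rb+: 36 e⁻, Z=37. Si4+ < Na+ (isoelectronic, higher Z=14 is smaller); Na+ < K+ (same group, period 3 vs 4); K+ < Rb+ (same group, period 4 vs 5).

Rb+ > K+ > Na+ > Si4+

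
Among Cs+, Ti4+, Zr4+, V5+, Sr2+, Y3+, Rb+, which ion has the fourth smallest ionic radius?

First list Z and electron count for each: V5+ has 18 e⁻ (Z=23), Ti4+ has 18 e⁻ (Z=22), Zr4+ has 36 e⁻ (Z=40), Y3+ has 36 e⁻ (Z=39), Sr2+ has 36 e⁻ (Z=38), Rb+ has 36 e⁻ (Z=37), Cs+ has 54 e⁻ (Z=55). V5+ < Ti4+ (both 18 e⁻, Z=23>22); Ti4+ < Zr4+ (same group, period 4 vs 5); Zr4+ < Y3+ (both 36 e⁻, Z=40>39); Y3+ < Sr2+ (isoelectronic, higher Z=39 is smaller); Sr2+ < Rb+ (both 36 e⁻, Z=38>37); Rb+ < Cs+ (same group, period 5 vs 6).
Full ascending order: V5+ < Ti4+ < Zr4+ < Y3+ < Sr2+ < Rb+ < Cs+. Counting from the smallest, position 4 is Y3+.

Y3+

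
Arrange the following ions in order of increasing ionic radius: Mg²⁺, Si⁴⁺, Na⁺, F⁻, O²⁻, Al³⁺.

All of these have 10 electrons (isoelectronic). With the same electron cloud, the ion with the most protons pulls it in tightest. Nuclear charges: Si⁴⁺ (Z=14), Al³⁺ (Z=13), Mg²⁺ (Z=12), Na⁺ (Z=11), F⁻ (Z=9), O²⁻ (Z=8). Highest Z is smallest.

Si⁴⁺ < Al³⁺ < Mg²⁺ < Na⁺ < F⁻ < O²⁻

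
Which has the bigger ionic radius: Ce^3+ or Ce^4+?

For a single element, ionic radius drops as positive charge rises — Ce^4+ < Ce^3+.

Ce^3+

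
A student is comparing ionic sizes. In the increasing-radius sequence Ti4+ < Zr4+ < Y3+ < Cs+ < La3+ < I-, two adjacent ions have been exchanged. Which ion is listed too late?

La3+

Check each adjacent pair. Cs+ and La3+ are reversed: La3+ and Cs+ share 54 electrons; the higher nuclear charge on La (Z=57) contracts it more, so La3+ < Cs+. No other neighbouring pair contradicts the periodic trends, so La3+ is the ion listed too late.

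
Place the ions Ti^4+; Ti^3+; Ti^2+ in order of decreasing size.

These are all Ti ions. Removing more electrons (higher positive charge) pulls the remaining electrons in closer, so Ti^4+ is smallest and Ti^2+ is largest.

Ti^2+ > Ti^3+ > Ti^4+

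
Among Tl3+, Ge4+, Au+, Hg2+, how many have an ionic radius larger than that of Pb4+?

3

Ge4+: 28 e⁻, Z=32, Pb4+: 78 e⁻, Z=82, Tl3+: 78 e⁻, Z=81, Hg2+: 78 e⁻, Z=80, Au+: 78 e⁻, Z=79. Ge4+ < Pb4+ (same group, period 4 vs 6); Pb4+ < Tl3+ (isoelectronic, higher Z=82 is smaller); Tl3+ < Hg2+ (both 78 e⁻, Z=81>80); Hg2+ < Au+ (both 78 e⁻, Z=80>79).
Overall: Ge4+ < Pb4+ < Tl3+ < Hg2+ < Au+. Pb4+ has 1 below it and 3 above. Count: 3.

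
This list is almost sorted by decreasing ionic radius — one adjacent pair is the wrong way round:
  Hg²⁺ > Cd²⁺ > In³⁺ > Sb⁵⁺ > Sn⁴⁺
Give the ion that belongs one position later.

Sb⁵⁺

Compare adjacent ions: they are isoelectronic (46 e⁻) and Sb has more protons than Sn (51 vs 50), making Sb⁵⁺ smaller — yet in this decreasing list Sb⁵⁺ sits before Sn⁴⁺. Nothing else is reversed, so Sb⁵⁺ should move one place to the right.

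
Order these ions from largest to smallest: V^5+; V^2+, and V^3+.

V^2+ > V^3+ > V^5+

Same element, different charge: the more highly charged cation has fewer electrons and a greater effective nuclear charge per electron, making V^5+ the smallest.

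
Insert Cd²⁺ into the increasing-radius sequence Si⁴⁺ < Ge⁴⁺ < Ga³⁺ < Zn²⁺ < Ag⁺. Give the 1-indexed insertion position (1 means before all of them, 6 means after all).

5

Work out protons and electrons: Si⁴⁺ (Z=14, 10 e⁻), Ge⁴⁺ (Z=32, 28 e⁻), Ga³⁺ (Z=31, 28 e⁻), Zn²⁺ (Z=30, 28 e⁻), Cd²⁺ (Z=48, 46 e⁻), Ag⁺ (Z=47, 46 e⁻). Si⁴⁺ < Ge⁴⁺ (same group, 1 shell fewer); Ge⁴⁺ < Ga³⁺ (both 28 e⁻, Z=32>31); Ga³⁺ < Zn²⁺ (both 28 e⁻, Z=31>30); Zn²⁺ < Cd²⁺ (same group, period 4 vs 5); Cd²⁺ < Ag⁺ (both 46 e⁻, Z=48>47).
The complete sequence is Si⁴⁺ < Ge⁴⁺ < Ga³⁺ < Zn²⁺ < Cd²⁺ < Ag⁺. Cd²⁺ sits at position 5.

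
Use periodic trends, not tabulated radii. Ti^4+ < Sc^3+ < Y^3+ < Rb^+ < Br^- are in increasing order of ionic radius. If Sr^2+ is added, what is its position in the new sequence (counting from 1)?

Tabulating Z and e⁻: Ti^4+: 18 e⁻, Z=22, Sc^3+: 18 e⁻, Z=21, Y^3+: 36 e⁻, Z=39, Sr^2+: 36 e⁻, Z=38, Rb^+: 36 e⁻, Z=37, Br^-: 36 e⁻, Z=35. Ti^4+ < Sc^3+ (isoelectronic, higher Z=22 is smaller); Sc^3+ < Y^3+ (same group, period 4 vs 5); Y^3+ < Sr^2+ (isoelectronic, higher Z=39 is smaller); Sr^2+ < Rb^+ (isoelectronic, higher Z=38 is smaller); Rb^+ < Br^- (isoelectronic, higher Z=37 is smaller).
The complete sequence is Ti^4+ < Sc^3+ < Y^3+ < Sr^2+ < Rb^+ < Br^-. Sr^2+ sits at position 4.

4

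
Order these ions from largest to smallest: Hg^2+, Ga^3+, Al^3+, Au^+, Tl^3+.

Au^+ > Hg^2+ > Tl^3+ > Ga^3+ > Al^3+

Work out protons and electrons: Al^3+: 10 e⁻, Z=13, Ga^3+: 28 e⁻, Z=31, Tl^3+: 78 e⁻, Z=81, Hg^2+: 78 e⁻, Z=80, Au^+: 78 e⁻, Z=79. Al^3+ < Ga^3+ (same group, 1 shell fewer); Ga^3+ < Tl^3+ (same group, 2 shells fewer); Tl^3+ < Hg^2+ (isoelectronic, higher Z=81 is smaller); Hg^2+ < Au^+ (isoelectronic, higher Z=80 is smaller).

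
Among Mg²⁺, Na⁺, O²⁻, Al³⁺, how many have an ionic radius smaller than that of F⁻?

Isoelectronic series (10 e⁻ each). Size is set by nuclear charge: more protons means a smaller ion. Al³⁺ (Z=13), Mg²⁺ (Z=12), Na⁺ (Z=11), F⁻ (Z=9), O²⁻ (Z=8).
Overall: Al³⁺ < Mg²⁺ < Na⁺ < F⁻ < O²⁻. F⁻ has 3 below it and 1 above. That's 3.

3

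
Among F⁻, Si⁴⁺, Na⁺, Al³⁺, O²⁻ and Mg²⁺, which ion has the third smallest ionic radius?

Isoelectronic series (10 e⁻ each). Size is set by nuclear charge: more protons means a smaller ion. Si⁴⁺ (Z=14), Al³⁺ (Z=13), Mg²⁺ (Z=12), Na⁺ (Z=11), F⁻ (Z=9), O²⁻ (Z=8).
That gives Si⁴⁺ < Al³⁺ < Mg²⁺ < Na⁺ < F⁻ < O²⁻. From the smallest end, number 3 is Mg²⁺.

Mg²⁺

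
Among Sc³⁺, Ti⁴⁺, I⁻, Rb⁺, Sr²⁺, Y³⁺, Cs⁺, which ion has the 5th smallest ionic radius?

Rb⁺

Tabulating Z and e⁻: Ti⁴⁺ (Z=22, 18 e⁻), Sc³⁺ (Z=21, 18 e⁻), Y³⁺ (Z=39, 36 e⁻), Sr²⁺ (Z=38, 36 e⁻), Rb⁺ (Z=37, 36 e⁻), Cs⁺ (Z=55, 54 e⁻), I⁻ (Z=53, 54 e⁻). Ti⁴⁺ < Sc³⁺ (both 18 e⁻, Z=22>21); Sc³⁺ < Y³⁺ (same group, 1 shell fewer); Y³⁺ < Sr²⁺ (isoelectronic, higher Z=39 is smaller); Sr²⁺ < Rb⁺ (isoelectronic, higher Z=38 is smaller); Rb⁺ < Cs⁺ (same group, period 5 vs 6); Cs⁺ < I⁻ (isoelectronic, higher Z=55 is smaller).
So the order is Ti⁴⁺ < Sc³⁺ < Y³⁺ < Sr²⁺ < Rb⁺ < Cs⁺ < I⁻; the 5th-smallest ion is Rb⁺.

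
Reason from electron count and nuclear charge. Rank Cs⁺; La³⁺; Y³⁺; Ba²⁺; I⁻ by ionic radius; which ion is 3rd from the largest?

Tabulating Z and e⁻: Y³⁺ (Z=39, 36 e⁻), La³⁺ (Z=57, 54 e⁻), Ba²⁺ (Z=56, 54 e⁻), Cs⁺ (Z=55, 54 e⁻), I⁻ (Z=53, 54 e⁻). Y³⁺ < La³⁺ (same group, 1 shell fewer); La³⁺ < Ba²⁺ (isoelectronic, higher Z=57 is smaller); Ba²⁺ < Cs⁺ (isoelectronic, higher Z=56 is smaller); Cs⁺ < I⁻ (isoelectronic, higher Z=55 is smaller).
So the order is Y³⁺ < La³⁺ < Ba²⁺ < Cs⁺ < I⁻; the 3rd-largest ion is Ba²⁺.

Ba²⁺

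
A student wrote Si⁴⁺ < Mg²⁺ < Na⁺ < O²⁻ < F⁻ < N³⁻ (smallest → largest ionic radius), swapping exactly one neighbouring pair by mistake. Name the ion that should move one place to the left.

Scanning neighbour by neighbour, only O²⁻/F⁻ violates a trend: both have 10 electrons but Z(F)=9 > Z(O)=8, so F⁻ should be the smaller of the two. That makes F⁻ the one sitting a position late relative to where it belongs.

F⁻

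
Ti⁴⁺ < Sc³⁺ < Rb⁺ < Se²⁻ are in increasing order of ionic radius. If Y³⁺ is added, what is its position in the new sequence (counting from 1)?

3

Ti⁴⁺: 18 e⁻, Z=22, Sc³⁺: 18 e⁻, Z=21, Y³⁺: 36 e⁻, Z=39, Rb⁺: 36 e⁻, Z=37, Se²⁻: 36 e⁻, Z=34. Ti⁴⁺ < Sc³⁺ (isoelectronic, higher Z=22 is smaller); Sc³⁺ < Y³⁺ (same group, period 4 vs 5); Y³⁺ < Rb⁺ (isoelectronic, higher Z=39 is smaller); Rb⁺ < Se²⁻ (isoelectronic, higher Z=37 is smaller).
With Y³⁺ included the full order is Ti⁴⁺ < Sc³⁺ < Y³⁺ < Rb⁺ < Se²⁻, so it takes position 3.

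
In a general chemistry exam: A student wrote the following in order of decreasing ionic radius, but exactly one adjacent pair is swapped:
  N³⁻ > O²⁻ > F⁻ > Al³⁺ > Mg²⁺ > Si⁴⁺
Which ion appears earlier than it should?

Al³⁺

Scanning neighbour by neighbour, only Al³⁺/Mg²⁺ violates a trend: both have 10 electrons but Z(Al)=13 > Z(Mg)=12, so Al³⁺ should be the smaller of the two. That makes Al³⁺ the one sitting a position early relative to where it belongs.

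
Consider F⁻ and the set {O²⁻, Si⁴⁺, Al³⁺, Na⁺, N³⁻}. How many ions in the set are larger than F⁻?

2

All of these have 10 electrons (isoelectronic). With the same electron cloud, the ion with the most protons pulls it in tightest. Nuclear charges: Si⁴⁺ (Z=14), Al³⁺ (Z=13), Na⁺ (Z=11), F⁻ (Z=9), O²⁻ (Z=8), N³⁻ (Z=7). Highest Z is smallest.
Overall: Si⁴⁺ < Al³⁺ < Na⁺ < F⁻ < O²⁻ < N³⁻. F⁻ has 3 below it and 2 above. So 2 are larger.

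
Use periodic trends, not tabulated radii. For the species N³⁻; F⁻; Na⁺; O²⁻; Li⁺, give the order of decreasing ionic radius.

N³⁻ > O²⁻ > F⁻ > Na⁺ > Li⁺

First list Z and electron count for each: Li⁺ has 2 e⁻ (Z=3), Na⁺ has 10 e⁻ (Z=11), F⁻ has 10 e⁻ (Z=9), O²⁻ has 10 e⁻ (Z=8), N³⁻ has 10 e⁻ (Z=7). Li⁺ < Na⁺ (same group, 1 shell fewer); Na⁺ < F⁻ (isoelectronic, higher Z=11 is smaller); F⁻ < O²⁻ (isoelectronic, higher Z=9 is smaller); O²⁻ < N³⁻ (both 10 e⁻, Z=8>7).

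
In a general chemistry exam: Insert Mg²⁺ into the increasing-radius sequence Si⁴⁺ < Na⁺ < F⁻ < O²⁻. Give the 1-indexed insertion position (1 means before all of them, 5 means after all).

2

Isoelectronic series (10 e⁻ each). Size is set by nuclear charge: more protons means a smaller ion. Si⁴⁺ (Z=14), Mg²⁺ (Z=12), Na⁺ (Z=11), F⁻ (Z=9), O²⁻ (Z=8).
Putting Mg²⁺ in gives Si⁴⁺ < Mg²⁺ < Na⁺ < F⁻ < O²⁻; it lands at slot 2.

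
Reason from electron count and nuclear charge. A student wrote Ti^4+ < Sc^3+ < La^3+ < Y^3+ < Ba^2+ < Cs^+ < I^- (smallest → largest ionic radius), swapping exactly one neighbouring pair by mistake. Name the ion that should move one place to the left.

Y^3+

Check each adjacent pair. La^3+ and Y^3+ are reversed: both in group 3 with the same charge; Y^3+ (period 5) has the smaller radius. No other neighbouring pair contradicts the periodic trends, so Y^3+ is the ion listed too late.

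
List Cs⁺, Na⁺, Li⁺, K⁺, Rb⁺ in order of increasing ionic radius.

Li⁺ < Na⁺ < K⁺ < Rb⁺ < Cs⁺

These ions sit in one column with identical charge. Each step down the periodic table adds a principal shell, increasing the radius.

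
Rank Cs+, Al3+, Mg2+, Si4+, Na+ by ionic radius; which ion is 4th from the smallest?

Na+

First list Z and electron count for each: Si4+ has 10 e⁻ (Z=14), Al3+ has 10 e⁻ (Z=13), Mg2+ has 10 e⁻ (Z=12), Na+ has 10 e⁻ (Z=11), Cs+ has 54 e⁻ (Z=55). Si4+ < Al3+ (both 10 e⁻, Z=14>13); Al3+ < Mg2+ (isoelectronic, higher Z=13 is smaller); Mg2+ < Na+ (isoelectronic, higher Z=12 is smaller); Na+ < Cs+ (same group, period 3 vs 6).
Full ascending order: Si4+ < Al3+ < Mg2+ < Na+ < Cs+. Counting from the smallest, position 4 is Na+.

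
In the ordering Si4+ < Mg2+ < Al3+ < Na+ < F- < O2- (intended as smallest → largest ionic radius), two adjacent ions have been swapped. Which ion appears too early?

Mg2+

Check each adjacent pair. Mg2+ and Al3+ are reversed: they are isoelectronic (10 e⁻) and Al has more protons than Mg (13 vs 12), making Al3+ smaller. No other neighbouring pair contradicts the periodic trends, so Mg2+ is the ion listed too early.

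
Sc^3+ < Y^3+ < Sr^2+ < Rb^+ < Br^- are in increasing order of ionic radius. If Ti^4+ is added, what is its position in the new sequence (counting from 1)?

1

Tabulating Z and e⁻: Ti^4+ has 18 e⁻ (Z=22), Sc^3+ has 18 e⁻ (Z=21), Y^3+ has 36 e⁻ (Z=39), Sr^2+ has 36 e⁻ (Z=38), Rb^+ has 36 e⁻ (Z=37), Br^- has 36 e⁻ (Z=35). Ti^4+ < Sc^3+ (isoelectronic, higher Z=22 is smaller); Sc^3+ < Y^3+ (same group, 1 shell fewer); Y^3+ < Sr^2+ (both 36 e⁻, Z=39>38); Sr^2+ < Rb^+ (both 36 e⁻, Z=38>37); Rb^+ < Br^- (both 36 e⁻, Z=37>35).
The complete sequence is Ti^4+ < Sc^3+ < Y^3+ < Sr^2+ < Rb^+ < Br^-. Ti^4+ sits at position 1.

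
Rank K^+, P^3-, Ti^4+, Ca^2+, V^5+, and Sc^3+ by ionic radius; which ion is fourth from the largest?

Sc^3+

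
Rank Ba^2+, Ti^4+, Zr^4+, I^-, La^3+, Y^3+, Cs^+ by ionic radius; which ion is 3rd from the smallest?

Y^3+

First list Z and electron count for each: Ti^4+ (Z=22, 18 e⁻), Zr^4+ (Z=40, 36 e⁻), Y^3+ (Z=39, 36 e⁻), La^3+ (Z=57, 54 e⁻), Ba^2+ (Z=56, 54 e⁻), Cs^+ (Z=55, 54 e⁻), I^- (Z=53, 54 e⁻). Ti^4+ < Zr^4+ (same group, 1 shell fewer); Zr^4+ < Y^3+ (isoelectronic, higher Z=40 is smaller); Y^3+ < La^3+ (same group, period 5 vs 6); La^3+ < Ba^2+ (isoelectronic, higher Z=57 is smaller); Ba^2+ < Cs^+ (isoelectronic, higher Z=56 is smaller); Cs^+ < I^- (both 54 e⁻, Z=55>53).
Ordering: Ti^4+ < Zr^4+ < Y^3+ < La^3+ < Ba^2+ < Cs^+ < I^-. The 3rd smallest is Y^3+.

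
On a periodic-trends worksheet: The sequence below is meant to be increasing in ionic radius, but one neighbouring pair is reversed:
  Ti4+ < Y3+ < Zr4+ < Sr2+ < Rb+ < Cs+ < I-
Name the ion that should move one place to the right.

The pair Y3+, Zr4+ is the wrong way round — Zr4+ and Y3+ share 36 electrons; the higher nuclear charge on Zr (Z=40) contracts it more, so Zr4+ < Y3+. All other adjacent pairs agree with periodic trends, so Y3+ is the misplaced ion.

Y3+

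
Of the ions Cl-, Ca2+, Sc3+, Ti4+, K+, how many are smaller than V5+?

0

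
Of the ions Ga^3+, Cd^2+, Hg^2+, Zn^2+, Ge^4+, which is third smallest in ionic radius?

Ge^4+: 28 e⁻, Z=32, Ga^3+: 28 e⁻, Z=31, Zn^2+: 28 e⁻, Z=30, Cd^2+: 46 e⁻, Z=48, Hg^2+: 78 e⁻, Z=80. Ge^4+ < Ga^3+ (isoelectronic, higher Z=32 is smaller); Ga^3+ < Zn^2+ (isoelectronic, higher Z=31 is smaller); Zn^2+ < Cd^2+ (same group, 1 shell fewer); Cd^2+ < Hg^2+ (same group, period 5 vs 6).
Ordering: Ge^4+ < Ga^3+ < Zn^2+ < Cd^2+ < Hg^2+. The third smallest is Zn^2+.

Zn^2+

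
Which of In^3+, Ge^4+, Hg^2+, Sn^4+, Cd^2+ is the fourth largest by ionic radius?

Sn^4+

Ge^4+ has 28 e⁻ (Z=32), Sn^4+ has 46 e⁻ (Z=50), In^3+ has 46 e⁻ (Z=49), Cd^2+ has 46 e⁻ (Z=48), Hg^2+ has 78 e⁻ (Z=80). Ge^4+ < Sn^4+ (same group, 1 shell fewer); Sn^4+ < In^3+ (isoelectronic, higher Z=50 is smaller); In^3+ < Cd^2+ (isoelectronic, higher Z=49 is smaller); Cd^2+ < Hg^2+ (same group, 1 shell fewer).
Ordering: Ge^4+ < Sn^4+ < In^3+ < Cd^2+ < Hg^2+. The fourth largest is Sn^4+.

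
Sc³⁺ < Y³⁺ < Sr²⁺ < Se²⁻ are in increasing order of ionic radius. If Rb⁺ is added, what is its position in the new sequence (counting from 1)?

4

Electron counts and nuclear charges: Sc³⁺ (Z=21, 18 e⁻), Y³⁺ (Z=39, 36 e⁻), Sr²⁺ (Z=38, 36 e⁻), Rb⁺ (Z=37, 36 e⁻), Se²⁻ (Z=34, 36 e⁻). Sc³⁺ < Y³⁺ (same group, period 4 vs 5); Y³⁺ < Sr²⁺ (both 36 e⁻, Z=39>38); Sr²⁺ < Rb⁺ (both 36 e⁻, Z=38>37); Rb⁺ < Se²⁻ (isoelectronic, higher Z=37 is smaller).
With Rb⁺ included the full order is Sc³⁺ < Y³⁺ < Sr²⁺ < Rb⁺ < Se²⁻, so it takes position 4.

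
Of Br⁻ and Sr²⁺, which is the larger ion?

Br⁻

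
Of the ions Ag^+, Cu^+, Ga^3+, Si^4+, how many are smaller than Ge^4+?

1

Tabulating Z and e⁻: Si^4+ (Z=14, 10 e⁻), Ge^4+ (Z=32, 28 e⁻), Ga^3+ (Z=31, 28 e⁻), Cu^+ (Z=29, 28 e⁻), Ag^+ (Z=47, 46 e⁻). Si^4+ < Ge^4+ (same group, 1 shell fewer); Ge^4+ < Ga^3+ (both 28 e⁻, Z=32>31); Ga^3+ < Cu^+ (isoelectronic, higher Z=31 is smaller); Cu^+ < Ag^+ (same group, period 4 vs 5).
Ordering all of them (including Ge^4+) by radius gives Si^4+ < Ge^4+ < Ga^3+ < Cu^+ < Ag^+. So 1 is smaller.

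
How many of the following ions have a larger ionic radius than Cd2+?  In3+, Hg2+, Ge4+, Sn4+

1

Ge4+ (Z=32, 28 e⁻), Sn4+ (Z=50, 46 e⁻), In3+ (Z=49, 46 e⁻), Cd2+ (Z=48, 46 e⁻), Hg2+ (Z=80, 78 e⁻). Ge4+ < Sn4+ (same group, period 4 vs 5); Sn4+ < In3+ (both 46 e⁻, Z=50>49); In3+ < Cd2+ (both 46 e⁻, Z=49>48); Cd2+ < Hg2+ (same group, 1 shell fewer).
Relative to Cd2+, the ions that are larger are Hg2+. Count: 1.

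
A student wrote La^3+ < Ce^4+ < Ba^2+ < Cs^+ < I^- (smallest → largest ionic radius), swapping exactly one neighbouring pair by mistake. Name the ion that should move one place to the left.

Check each adjacent pair. La^3+ and Ce^4+ are reversed: Ce^4+ and La^3+ share 54 electrons; the higher nuclear charge on Ce (Z=58) contracts it more, so Ce^4+ < La^3+. No other neighbouring pair contradicts the periodic trends, so Ce^4+ is the ion listed too late.

Ce^4+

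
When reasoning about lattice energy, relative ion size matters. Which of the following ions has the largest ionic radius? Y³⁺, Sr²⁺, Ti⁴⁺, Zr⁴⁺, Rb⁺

Rb⁺

First list Z and electron count for each: Ti⁴⁺ has 18 e⁻ (Z=22), Zr⁴⁺ has 36 e⁻ (Z=40), Y³⁺ has 36 e⁻ (Z=39), Sr²⁺ has 36 e⁻ (Z=38), Rb⁺ has 36 e⁻ (Z=37). Ti⁴⁺ < Zr⁴⁺ (same group, period 4 vs 5); Zr⁴⁺ < Y³⁺ (isoelectronic, higher Z=40 is smaller); Y³⁺ < Sr²⁺ (both 36 e⁻, Z=39>38); Sr²⁺ < Rb⁺ (isoelectronic, higher Z=38 is smaller).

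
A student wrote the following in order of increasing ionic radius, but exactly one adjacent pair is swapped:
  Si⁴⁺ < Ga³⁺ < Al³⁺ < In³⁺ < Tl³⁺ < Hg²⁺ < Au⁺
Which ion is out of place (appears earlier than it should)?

Ga³⁺

Scanning neighbour by neighbour, only Ga³⁺/Al³⁺ violates a trend: both in group 13 with the same charge; Al³⁺ (period 3) has the smaller radius. That makes Ga³⁺ the one sitting a position early relative to where it belongs.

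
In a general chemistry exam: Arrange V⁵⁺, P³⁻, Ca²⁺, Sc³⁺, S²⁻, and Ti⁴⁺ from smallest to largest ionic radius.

These species are isoelectronic with 18 electrons. The only difference is the number of protons: V⁵⁺ (Z=23), Ti⁴⁺ (Z=22), Sc³⁺ (Z=21), Ca²⁺ (Z=20), S²⁻ (Z=16), P³⁻ (Z=15). The strongest nuclear pull (V⁵⁺) gives the smallest ion.

V⁵⁺ < Ti⁴⁺ < Sc³⁺ < Ca²⁺ < S²⁻ < P³⁻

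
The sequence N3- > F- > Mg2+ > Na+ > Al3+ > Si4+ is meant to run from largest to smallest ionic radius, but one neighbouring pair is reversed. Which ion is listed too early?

Mg2+

The pair Mg2+, Na+ is the wrong way round — they are isoelectronic (10 e⁻) and Mg has more protons than Na (12 vs 11), making Mg2+ smaller. All other adjacent pairs agree with periodic trends, so Mg2+ is the misplaced ion.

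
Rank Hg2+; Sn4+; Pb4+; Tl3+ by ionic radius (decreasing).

Hg2+ > Tl3+ > Pb4+ > Sn4+

Sn4+ has 46 e⁻ (Z=50), Pb4+ has 78 e⁻ (Z=82), Tl3+ has 78 e⁻ (Z=81), Hg2+ has 78 e⁻ (Z=80). Sn4+ < Pb4+ (same group, 1 shell fewer); Pb4+ < Tl3+ (isoelectronic, higher Z=82 is smaller); Tl3+ < Hg2+ (isoelectronic, higher Z=81 is smaller).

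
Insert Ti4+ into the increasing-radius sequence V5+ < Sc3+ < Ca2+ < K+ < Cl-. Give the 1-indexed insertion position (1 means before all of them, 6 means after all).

2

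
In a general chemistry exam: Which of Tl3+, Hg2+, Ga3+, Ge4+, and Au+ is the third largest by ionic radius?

Tl3+

Tabulating Z and e⁻: Ge4+: 28 e⁻, Z=32, Ga3+: 28 e⁻, Z=31, Tl3+: 78 e⁻, Z=81, Hg2+: 78 e⁻, Z=80, Au+: 78 e⁻, Z=79. Ge4+ < Ga3+ (both 28 e⁻, Z=32>31); Ga3+ < Tl3+ (same group, period 4 vs 6); Tl3+ < Hg2+ (isoelectronic, higher Z=81 is smaller); Hg2+ < Au+ (both 78 e⁻, Z=80>79).
Full ascending order: Ge4+ < Ga3+ < Tl3+ < Hg2+ < Au+. Counting from the largest, position 3 is Tl3+.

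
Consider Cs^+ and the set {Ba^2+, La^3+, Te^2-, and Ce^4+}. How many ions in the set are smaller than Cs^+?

3

Isoelectronic series (54 e⁻ each). Size is set by nuclear charge: more protons means a smaller ion. Ce^4+ (Z=58), La^3+ (Z=57), Ba^2+ (Z=56), Cs^+ (Z=55), Te^2- (Z=52).
Overall: Ce^4+ < La^3+ < Ba^2+ < Cs^+ < Te^2-. Cs^+ has 3 below it and 1 above. That's 3.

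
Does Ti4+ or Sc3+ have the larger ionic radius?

Isoelectronic series (18 e⁻ each). Size is set by nuclear charge: more protons means a smaller ion. Ti4+ (Z=22), Sc3+ (Z=21).

Sc3+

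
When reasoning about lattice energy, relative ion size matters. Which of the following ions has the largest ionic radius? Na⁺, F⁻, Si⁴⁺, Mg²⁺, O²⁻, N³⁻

N³⁻

All of these have 10 electrons (isoelectronic). With the same electron cloud, the ion with the most protons pulls it in tightest. Nuclear charges: Si⁴⁺ (Z=14), Mg²⁺ (Z=12), Na⁺ (Z=11), F⁻ (Z=9), O²⁻ (Z=8), N³⁻ (Z=7). Highest Z is smallest.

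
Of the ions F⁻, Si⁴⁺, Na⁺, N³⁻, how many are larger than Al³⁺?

3

Isoelectronic series (10 e⁻ each). Size is set by nuclear charge: more protons means a smaller ion. Si⁴⁺ (Z=14), Al³⁺ (Z=13), Na⁺ (Z=11), F⁻ (Z=9), N³⁻ (Z=7).
Ordering all of them (including Al³⁺) by radius gives Si⁴⁺ < Al³⁺ < Na⁺ < F⁻ < N³⁻. So 3 are larger.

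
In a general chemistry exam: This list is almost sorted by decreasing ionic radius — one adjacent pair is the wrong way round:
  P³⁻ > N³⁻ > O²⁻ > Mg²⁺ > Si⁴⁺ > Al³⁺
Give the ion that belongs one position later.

Si⁴⁺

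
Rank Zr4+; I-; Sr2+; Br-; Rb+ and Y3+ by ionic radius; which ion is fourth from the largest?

Sr2+

Electron counts and nuclear charges: Zr4+: 36 e⁻, Z=40, Y3+: 36 e⁻, Z=39, Sr2+: 36 e⁻, Z=38, Rb+: 36 e⁻, Z=37, Br-: 36 e⁻, Z=35, I-: 54 e⁻, Z=53. Zr4+ < Y3+ (isoelectronic, higher Z=40 is smaller); Y3+ < Sr2+ (both 36 e⁻, Z=39>38); Sr2+ < Rb+ (both 36 e⁻, Z=38>37); Rb+ < Br- (isoelectronic, higher Z=37 is smaller); Br- < I- (same group, period 4 vs 5).
So the order is Zr4+ < Y3+ < Sr2+ < Rb+ < Br- < I-; the 4th-largest ion is Sr2+.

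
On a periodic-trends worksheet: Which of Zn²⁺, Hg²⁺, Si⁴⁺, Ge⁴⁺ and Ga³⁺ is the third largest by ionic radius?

Ga³⁺

Si⁴⁺ (Z=14, 10 e⁻), Ge⁴⁺ (Z=32, 28 e⁻), Ga³⁺ (Z=31, 28 e⁻), Zn²⁺ (Z=30, 28 e⁻), Hg²⁺ (Z=80, 78 e⁻). Si⁴⁺ < Ge⁴⁺ (same group, 1 shell fewer); Ge⁴⁺ < Ga³⁺ (isoelectronic, higher Z=32 is smaller); Ga³⁺ < Zn²⁺ (both 28 e⁻, Z=31>30); Zn²⁺ < Hg²⁺ (same group, 2 shells fewer).
So the order is Si⁴⁺ < Ge⁴⁺ < Ga³⁺ < Zn²⁺ < Hg²⁺; the 3rd-largest ion is Ga³⁺.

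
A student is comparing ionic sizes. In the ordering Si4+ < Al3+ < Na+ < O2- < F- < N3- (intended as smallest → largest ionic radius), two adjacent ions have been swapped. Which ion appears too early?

O2-

Compare adjacent ions: F- and O2- share 10 electrons; the higher nuclear charge on F (Z=9) contracts it more, so F- < O2- — yet in this increasing list O2- sits before F-. Nothing else is reversed, so O2- should move one place to the right.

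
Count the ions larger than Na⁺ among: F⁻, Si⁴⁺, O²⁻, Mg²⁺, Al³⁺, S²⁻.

Si⁴⁺ has 10 e⁻ (Z=14), Al³⁺ has 10 e⁻ (Z=13), Mg²⁺ has 10 e⁻ (Z=12), Na⁺ has 10 e⁻ (Z=11), F⁻ has 10 e⁻ (Z=9), O²⁻ has 10 e⁻ (Z=8), S²⁻ has 18 e⁻ (Z=16). Si⁴⁺ < Al³⁺ (both 10 e⁻, Z=14>13); Al³⁺ < Mg²⁺ (isoelectronic, higher Z=13 is smaller); Mg²⁺ < Na⁺ (isoelectronic, higher Z=12 is smaller); Na⁺ < F⁻ (both 10 e⁻, Z=11>9); F⁻ < O²⁻ (both 10 e⁻, Z=9>8); O²⁻ < S²⁻ (same group, 1 shell fewer).
Relative to Na⁺, the ions that are larger are F⁻, O²⁻, S²⁻. So 3 are larger.

3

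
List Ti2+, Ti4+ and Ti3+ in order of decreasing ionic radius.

Ti2+ > Ti3+ > Ti4+

For a single element, ionic radius drops as positive charge rises — Ti4+ < Ti2+.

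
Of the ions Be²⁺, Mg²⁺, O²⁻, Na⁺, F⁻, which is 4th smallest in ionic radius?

F⁻

Electron counts and nuclear charges: Be²⁺: 2 e⁻, Z=4, Mg²⁺: 10 e⁻, Z=12, Na⁺: 10 e⁻, Z=11, F⁻: 10 e⁻, Z=9, O²⁻: 10 e⁻, Z=8. Be²⁺ < Mg²⁺ (same group, period 2 vs 3); Mg²⁺ < Na⁺ (isoelectronic, higher Z=12 is smaller); Na⁺ < F⁻ (isoelectronic, higher Z=11 is smaller); F⁻ < O²⁻ (isoelectronic, higher Z=9 is smaller).
So the order is Be²⁺ < Mg²⁺ < Na⁺ < F⁻ < O²⁻; the 4th-smallest ion is F⁻.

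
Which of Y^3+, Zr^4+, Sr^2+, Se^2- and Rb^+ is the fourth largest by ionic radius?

Y^3+

These species are isoelectronic with 36 electrons. The only difference is the number of protons: Zr^4+ (Z=40), Y^3+ (Z=39), Sr^2+ (Z=38), Rb^+ (Z=37), Se^2- (Z=34). The strongest nuclear pull (Zr^4+) gives the smallest ion.
Full ascending order: Zr^4+ < Y^3+ < Sr^2+ < Rb^+ < Se^2-. Counting from the largest, position 4 is Y^3+.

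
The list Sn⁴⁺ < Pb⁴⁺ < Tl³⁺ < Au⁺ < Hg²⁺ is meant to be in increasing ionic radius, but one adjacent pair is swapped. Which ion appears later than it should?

Hg²⁺

Scanning neighbour by neighbour, only Au⁺/Hg²⁺ violates a trend: both have 78 electrons but Z(Hg)=80 > Z(Au)=79, so Hg²⁺ should be the smaller of the two. That makes Hg²⁺ the one sitting a position late relative to where it belongs.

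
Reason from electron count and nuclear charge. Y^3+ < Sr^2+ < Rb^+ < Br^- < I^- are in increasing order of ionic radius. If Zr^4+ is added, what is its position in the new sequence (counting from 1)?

1

First list Z and electron count for each: Zr^4+ has 36 e⁻ (Z=40), Y^3+ has 36 e⁻ (Z=39), Sr^2+ has 36 e⁻ (Z=38), Rb^+ has 36 e⁻ (Z=37), Br^- has 36 e⁻ (Z=35), I^- has 54 e⁻ (Z=53). Zr^4+ < Y^3+ (isoelectronic, higher Z=40 is smaller); Y^3+ < Sr^2+ (isoelectronic, higher Z=39 is smaller); Sr^2+ < Rb^+ (isoelectronic, higher Z=38 is smaller); Rb^+ < Br^- (both 36 e⁻, Z=37>35); Br^- < I^- (same group, period 4 vs 5).
The complete sequence is Zr^4+ < Y^3+ < Sr^2+ < Rb^+ < Br^- < I^-. Zr^4+ sits at position 1.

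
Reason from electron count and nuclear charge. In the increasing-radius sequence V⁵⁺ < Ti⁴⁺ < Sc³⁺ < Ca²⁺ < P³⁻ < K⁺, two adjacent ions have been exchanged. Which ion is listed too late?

Scanning neighbour by neighbour, only P³⁻/K⁺ violates a trend: both have 18 electrons but Z(K)=19 > Z(P)=15, so K⁺ should be the smaller of the two. That makes K⁺ the one sitting a position late relative to where it belongs.

K⁺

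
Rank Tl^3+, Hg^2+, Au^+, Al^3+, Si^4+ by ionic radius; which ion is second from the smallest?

Al^3+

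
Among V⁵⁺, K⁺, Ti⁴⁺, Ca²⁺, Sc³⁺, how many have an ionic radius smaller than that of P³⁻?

5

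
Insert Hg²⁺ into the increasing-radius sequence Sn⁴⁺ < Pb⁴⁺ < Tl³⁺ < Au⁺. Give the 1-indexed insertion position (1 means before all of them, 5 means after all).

First list Z and electron count for each: Sn⁴⁺ (Z=50, 46 e⁻), Pb⁴⁺ (Z=82, 78 e⁻), Tl³⁺ (Z=81, 78 e⁻), Hg²⁺ (Z=80, 78 e⁻), Au⁺ (Z=79, 78 e⁻). Sn⁴⁺ < Pb⁴⁺ (same group, period 5 vs 6); Pb⁴⁺ < Tl³⁺ (isoelectronic, higher Z=82 is smaller); Tl³⁺ < Hg²⁺ (isoelectronic, higher Z=81 is smaller); Hg²⁺ < Au⁺ (both 78 e⁻, Z=80>79).
Merged order: Sn⁴⁺ < Pb⁴⁺ < Tl³⁺ < Hg²⁺ < Au⁺ — Hg²⁺ is number 4.

4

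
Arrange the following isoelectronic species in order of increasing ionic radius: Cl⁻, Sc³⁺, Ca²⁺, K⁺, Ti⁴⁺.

Ti⁴⁺ < Sc³⁺ < Ca²⁺ < K⁺ < Cl⁻

Each ion has 18 electrons. The ranking follows nuclear charge in reverse — greater Z gives a smaller radius. Ti⁴⁺ (Z=22), Sc³⁺ (Z=21), Ca²⁺ (Z=20), K⁺ (Z=19), Cl⁻ (Z=17).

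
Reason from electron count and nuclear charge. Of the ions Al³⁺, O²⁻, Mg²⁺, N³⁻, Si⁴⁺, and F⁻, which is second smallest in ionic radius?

Al³⁺

These species are isoelectronic with 10 electrons. The only difference is the number of protons: Si⁴⁺ (Z=14), Al³⁺ (Z=13), Mg²⁺ (Z=12), F⁻ (Z=9), O²⁻ (Z=8), N³⁻ (Z=7). The strongest nuclear pull (Si⁴⁺) gives the smallest ion.
That gives Si⁴⁺ < Al³⁺ < Mg²⁺ < F⁻ < O²⁻ < N³⁻. From the smallest end, number 2 is Al³⁺.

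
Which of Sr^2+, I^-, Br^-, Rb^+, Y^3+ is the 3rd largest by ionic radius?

Rb^+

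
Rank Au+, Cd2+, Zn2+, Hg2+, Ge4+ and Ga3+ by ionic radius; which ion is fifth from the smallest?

Work out protons and electrons: Ge4+: 28 e⁻, Z=32, Ga3+: 28 e⁻, Z=31, Zn2+: 28 e⁻, Z=30, Cd2+: 46 e⁻, Z=48, Hg2+: 78 e⁻, Z=80, Au+: 78 e⁻, Z=79. Ge4+ < Ga3+ (isoelectronic, higher Z=32 is smaller); Ga3+ < Zn2+ (isoelectronic, higher Z=31 is smaller); Zn2+ < Cd2+ (same group, 1 shell fewer); Cd2+ < Hg2+ (same group, period 5 vs 6); Hg2+ < Au+ (isoelectronic, higher Z=80 is smaller).
Ordering: Ge4+ < Ga3+ < Zn2+ < Cd2+ < Hg2+ < Au+. The fifth smallest is Hg2+.

Hg2+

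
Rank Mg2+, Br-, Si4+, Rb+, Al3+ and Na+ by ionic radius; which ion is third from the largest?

Na+

Tabulating Z and e⁻: Si4+ (Z=14, 10 e⁻), Al3+ (Z=13, 10 e⁻), Mg2+ (Z=12, 10 e⁻), Na+ (Z=11, 10 e⁻), Rb+ (Z=37, 36 e⁻), Br- (Z=35, 36 e⁻). Si4+ < Al3+ (isoelectronic, higher Z=14 is smaller); Al3+ < Mg2+ (isoelectronic, higher Z=13 is smaller); Mg2+ < Na+ (both 10 e⁻, Z=12>11); Na+ < Rb+ (same group, 2 shells fewer); Rb+ < Br- (isoelectronic, higher Z=37 is smaller).
Ordering: Si4+ < Al3+ < Mg2+ < Na+ < Rb+ < Br-. The third largest is Na+.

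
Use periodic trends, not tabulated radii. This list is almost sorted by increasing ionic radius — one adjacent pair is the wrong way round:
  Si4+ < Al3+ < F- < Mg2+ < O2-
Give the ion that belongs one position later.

F-

Scanning neighbour by neighbour, only F-/Mg2+ violates a trend: both have 10 electrons but Z(Mg)=12 > Z(F)=9, so Mg2+ should be the smaller of the two. That makes F- the one sitting a position early relative to where it belongs.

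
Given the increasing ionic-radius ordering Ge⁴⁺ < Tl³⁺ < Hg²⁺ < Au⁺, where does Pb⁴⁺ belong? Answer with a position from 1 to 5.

2

Tabulating Z and e⁻: Ge⁴⁺: 28 e⁻, Z=32, Pb⁴⁺: 78 e⁻, Z=82, Tl³⁺: 78 e⁻, Z=81, Hg²⁺: 78 e⁻, Z=80, Au⁺: 78 e⁻, Z=79. Ge⁴⁺ < Pb⁴⁺ (same group, period 4 vs 6); Pb⁴⁺ < Tl³⁺ (isoelectronic, higher Z=82 is smaller); Tl³⁺ < Hg²⁺ (both 78 e⁻, Z=81>80); Hg²⁺ < Au⁺ (isoelectronic, higher Z=80 is smaller).
Merged order: Ge⁴⁺ < Pb⁴⁺ < Tl³⁺ < Hg²⁺ < Au⁺ — Pb⁴⁺ is number 2.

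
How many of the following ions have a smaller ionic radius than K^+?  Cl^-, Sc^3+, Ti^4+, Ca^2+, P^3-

Each ion has 18 electrons. The ranking follows nuclear charge in reverse — greater Z gives a smaller radius. Ti^4+ (Z=22), Sc^3+ (Z=21), Ca^2+ (Z=20), K^+ (Z=19), Cl^- (Z=17), P^3- (Z=15).
Relative to K^+, the ions that are smaller are Ti^4+, Sc^3+, Ca^2+. So 3 are smaller.

3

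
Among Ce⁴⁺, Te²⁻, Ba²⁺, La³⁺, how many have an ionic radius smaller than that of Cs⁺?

Each ion has 54 electrons. The ranking follows nuclear charge in reverse — greater Z gives a smaller radius. Ce⁴⁺ (Z=58), La³⁺ (Z=57), Ba²⁺ (Z=56), Cs⁺ (Z=55), Te²⁻ (Z=52).
Ordering all of them (including Cs⁺) by radius gives Ce⁴⁺ < La³⁺ < Ba²⁺ < Cs⁺ < Te²⁻. Count: 3.

3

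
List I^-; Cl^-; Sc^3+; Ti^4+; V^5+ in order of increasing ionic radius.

V^5+ < Ti^4+ < Sc^3+ < Cl^- < I^-

V^5+ (Z=23, 18 e⁻), Ti^4+ (Z=22, 18 e⁻), Sc^3+ (Z=21, 18 e⁻), Cl^- (Z=17, 18 e⁻), I^- (Z=53, 54 e⁻). V^5+ < Ti^4+ (both 18 e⁻, Z=23>22); Ti^4+ < Sc^3+ (isoelectronic, higher Z=22 is smaller); Sc^3+ < Cl^- (isoelectronic, higher Z=21 is smaller); Cl^- < I^- (same group, 2 shells fewer).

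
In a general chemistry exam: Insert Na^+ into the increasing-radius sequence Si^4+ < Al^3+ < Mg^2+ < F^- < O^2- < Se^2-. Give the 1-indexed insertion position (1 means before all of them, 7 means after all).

4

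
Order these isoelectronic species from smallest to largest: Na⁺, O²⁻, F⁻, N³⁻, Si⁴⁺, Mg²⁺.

Si⁴⁺ < Mg²⁺ < Na⁺ < F⁻ < O²⁻ < N³⁻

These species are isoelectronic with 10 electrons. The only difference is the number of protons: Si⁴⁺ (Z=14), Mg²⁺ (Z=12), Na⁺ (Z=11), F⁻ (Z=9), O²⁻ (Z=8), N³⁻ (Z=7). The strongest nuclear pull (Si⁴⁺) gives the smallest ion.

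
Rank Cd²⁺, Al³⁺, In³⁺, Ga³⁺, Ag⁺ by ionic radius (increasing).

Electron counts and nuclear charges: Al³⁺: 10 e⁻, Z=13, Ga³⁺: 28 e⁻, Z=31, In³⁺: 46 e⁻, Z=49, Cd²⁺: 46 e⁻, Z=48, Ag⁺: 46 e⁻, Z=47. Al³⁺ < Ga³⁺ (same group, period 3 vs 4); Ga³⁺ < In³⁺ (same group, period 4 vs 5); In³⁺ < Cd²⁺ (both 46 e⁻, Z=49>48); Cd²⁺ < Ag⁺ (both 46 e⁻, Z=48>47).

Al³⁺ < Ga³⁺ < In³⁺ < Cd²⁺ < Ag⁺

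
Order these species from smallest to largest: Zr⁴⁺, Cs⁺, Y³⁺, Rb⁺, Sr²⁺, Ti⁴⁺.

Work out protons and electrons: Ti⁴⁺: 18 e⁻, Z=22, Zr⁴⁺: 36 e⁻, Z=40, Y³⁺: 36 e⁻, Z=39, Sr²⁺: 36 e⁻, Z=38, Rb⁺: 36 e⁻, Z=37, Cs⁺: 54 e⁻, Z=55. Ti⁴⁺ < Zr⁴⁺ (same group, 1 shell fewer); Zr⁴⁺ < Y³⁺ (isoelectronic, higher Z=40 is smaller); Y³⁺ < Sr²⁺ (isoelectronic, higher Z=39 is smaller); Sr²⁺ < Rb⁺ (isoelectronic, higher Z=38 is smaller); Rb⁺ < Cs⁺ (same group, 1 shell fewer).

Ti⁴⁺ < Zr⁴⁺ < Y³⁺ < Sr²⁺ < Rb⁺ < Cs⁺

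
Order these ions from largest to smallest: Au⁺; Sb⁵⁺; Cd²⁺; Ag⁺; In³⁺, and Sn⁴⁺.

Au⁺ > Ag⁺ > Cd²⁺ > In³⁺ > Sn⁴⁺ > Sb⁵⁺

Electron counts and nuclear charges: Sb⁵⁺ (Z=51, 46 e⁻), Sn⁴⁺ (Z=50, 46 e⁻), In³⁺ (Z=49, 46 e⁻), Cd²⁺ (Z=48, 46 e⁻), Ag⁺ (Z=47, 46 e⁻), Au⁺ (Z=79, 78 e⁻). Sb⁵⁺ < Sn⁴⁺ (both 46 e⁻, Z=51>50); Sn⁴⁺ < In³⁺ (both 46 e⁻, Z=50>49); In³⁺ < Cd²⁺ (isoelectronic, higher Z=49 is smaller); Cd²⁺ < Ag⁺ (isoelectronic, higher Z=48 is smaller); Ag⁺ < Au⁺ (same group, period 5 vs 6).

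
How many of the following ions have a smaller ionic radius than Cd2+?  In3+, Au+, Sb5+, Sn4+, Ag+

3

Electron counts and nuclear charges: Sb5+ (Z=51, 46 e⁻), Sn4+ (Z=50, 46 e⁻), In3+ (Z=49, 46 e⁻), Cd2+ (Z=48, 46 e⁻), Ag+ (Z=47, 46 e⁻), Au+ (Z=79, 78 e⁻). Sb5+ < Sn4+ (isoelectronic, higher Z=51 is smaller); Sn4+ < In3+ (isoelectronic, higher Z=50 is smaller); In3+ < Cd2+ (isoelectronic, higher Z=49 is smaller); Cd2+ < Ag+ (isoelectronic, higher Z=48 is smaller); Ag+ < Au+ (same group, period 5 vs 6).
Placing each against Cd2+: smaller — Sb5+, Sn4+, In3+; larger — Ag+, Au+. That's 3.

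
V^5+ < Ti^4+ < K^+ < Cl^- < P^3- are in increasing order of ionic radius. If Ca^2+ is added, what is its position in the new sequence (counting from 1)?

3

Isoelectronic series (18 e⁻ each). Size is set by nuclear charge: more protons means a smaller ion. V^5+ (Z=23), Ti^4+ (Z=22), Ca^2+ (Z=20), K^+ (Z=19), Cl^- (Z=17), P^3- (Z=15).
The complete sequence is V^5+ < Ti^4+ < Ca^2+ < K^+ < Cl^- < P^3-. Ca^2+ sits at position 3.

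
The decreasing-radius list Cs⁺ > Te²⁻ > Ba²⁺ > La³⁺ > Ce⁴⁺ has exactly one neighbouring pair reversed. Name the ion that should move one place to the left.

Scanning neighbour by neighbour, only Cs⁺/Te²⁻ violates a trend: Cs⁺ and Te²⁻ share 54 electrons; the higher nuclear charge on Cs (Z=55) contracts it more, so Cs⁺ < Te²⁻. That makes Te²⁻ the one sitting a position late relative to where it belongs.

Te²⁻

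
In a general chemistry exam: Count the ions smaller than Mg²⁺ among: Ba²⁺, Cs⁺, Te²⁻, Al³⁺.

Work out protons and electrons: Al³⁺ has 10 e⁻ (Z=13), Mg²⁺ has 10 e⁻ (Z=12), Ba²⁺ has 54 e⁻ (Z=56), Cs⁺ has 54 e⁻ (Z=55), Te²⁻ has 54 e⁻ (Z=52). Al³⁺ < Mg²⁺ (isoelectronic, higher Z=13 is smaller); Mg²⁺ < Ba²⁺ (same group, period 3 vs 6); Ba²⁺ < Cs⁺ (both 54 e⁻, Z=56>55); Cs⁺ < Te²⁻ (isoelectronic, higher Z=55 is smaller).
Ordering all of them (including Mg²⁺) by radius gives Al³⁺ < Mg²⁺ < Ba²⁺ < Cs⁺ < Te²⁻. So 1 is smaller.

1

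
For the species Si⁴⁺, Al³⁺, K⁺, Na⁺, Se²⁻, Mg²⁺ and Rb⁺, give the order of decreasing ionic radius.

Se²⁻ > Rb⁺ > K⁺ > Na⁺ > Mg²⁺ > Al³⁺ > Si⁴⁺

Si⁴⁺: 10 e⁻, Z=14, Al³⁺: 10 e⁻, Z=13, Mg²⁺: 10 e⁻, Z=12, Na⁺: 10 e⁻, Z=11, K⁺: 18 e⁻, Z=19, Rb⁺: 36 e⁻, Z=37, Se²⁻: 36 e⁻, Z=34. Si⁴⁺ < Al³⁺ (isoelectronic, higher Z=14 is smaller); Al³⁺ < Mg²⁺ (both 10 e⁻, Z=13>12); Mg²⁺ < Na⁺ (isoelectronic, higher Z=12 is smaller); Na⁺ < K⁺ (same group, period 3 vs 4); K⁺ < Rb⁺ (same group, period 4 vs 5); Rb⁺ < Se²⁻ (isoelectronic, higher Z=37 is smaller).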